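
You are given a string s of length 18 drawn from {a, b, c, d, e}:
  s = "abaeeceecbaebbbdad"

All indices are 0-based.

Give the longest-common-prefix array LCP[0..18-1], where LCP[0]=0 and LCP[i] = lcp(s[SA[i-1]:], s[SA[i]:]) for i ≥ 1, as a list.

rank | idx | suffix
   0 |   0 | abaeeceecbaebbbdad
   1 |  16 | ad
   2 |  10 | aebbbdad
   3 |   2 | aeeceecbaebbbdad
   4 |   9 | baebbbdad
   5 |   1 | baeeceecbaebbbdad
   6 |  12 | bbbdad
   7 |  13 | bbdad
   8 |  14 | bdad
   9 |   8 | cbaebbbdad
  10 |   5 | ceecbaebbbdad
  11 |  17 | d
  12 |  15 | dad
  13 |  11 | ebbbdad
  14 |   7 | ecbaebbbdad
  15 |   4 | eceecbaebbbdad
  16 |   6 | eecbaebbbdad
  17 |   3 | eeceecbaebbbdad

SA = [0, 16, 10, 2, 9, 1, 12, 13, 14, 8, 5, 17, 15, 11, 7, 4, 6, 3]
rank  pair      lcp
   1  s[0:],s[16:]  1  'a'
   2  s[16:],s[10:]  1  'a'
   3  s[10:],s[2:]  2  'ae'
   4  s[2:],s[9:]  0  ''
   5  s[9:],s[1:]  3  'bae'
   6  s[1:],s[12:]  1  'b'
   7  s[12:],s[13:]  2  'bb'
   8  s[13:],s[14:]  1  'b'
   9  s[14:],s[8:]  0  ''
  10  s[8:],s[5:]  1  'c'
  11  s[5:],s[17:]  0  ''
  12  s[17:],s[15:]  1  'd'
  13  s[15:],s[11:]  0  ''
  14  s[11:],s[7:]  1  'e'
  15  s[7:],s[4:]  2  'ec'
  16  s[4:],s[6:]  1  'e'
  17  s[6:],s[3:]  3  'eec'

[0, 1, 1, 2, 0, 3, 1, 2, 1, 0, 1, 0, 1, 0, 1, 2, 1, 3]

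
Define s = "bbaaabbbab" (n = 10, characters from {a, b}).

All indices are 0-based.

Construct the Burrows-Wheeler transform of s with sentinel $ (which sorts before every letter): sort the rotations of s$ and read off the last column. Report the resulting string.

rank  rotation     last
    0  $bbaaabbbab  b
    1  aaabbbab$bb  b
    2  aabbbab$bba  a
    3  ab$bbaaabbb  b
    4  abbbab$bbaa  a
    5  b$bbaaabbba  a
    6  baaabbbab$b  b
    7  bab$bbaaabb  b
    8  bbaaabbbab$  $
    9  bbab$bbaaab  b
   10  bbbab$bbaaa  a

bbabaabb$ba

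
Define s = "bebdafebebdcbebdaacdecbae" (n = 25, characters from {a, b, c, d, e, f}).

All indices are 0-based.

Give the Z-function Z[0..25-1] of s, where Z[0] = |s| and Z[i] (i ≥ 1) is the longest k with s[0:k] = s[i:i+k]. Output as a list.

[25, 0, 1, 0, 0, 0, 0, 4, 0, 1, 0, 0, 5, 0, 1, 0, 0, 0, 0, 0, 0, 0, 1, 0, 0]

Z[0]=25
i=1: fresh scan; Z[1]=0
i=2: fresh scan; Z[2]=1 grow→box=[2,3)
i=3: fresh scan; Z[3]=0
i=4: fresh scan; Z[4]=0
i=5: fresh scan; Z[5]=0
i=6: fresh scan; Z[6]=0
i=7: fresh scan; Z[7]=4 grow→box=[7,11)
i=8: min(r-i=3, Z[1]=0)=0; Z[8]=0
i=9: min(r-i=2, Z[2]=1)=1; Z[9]=1
i=10: min(r-i=1, Z[3]=0)=0; Z[10]=0
i=11: fresh scan; Z[11]=0
i=12: fresh scan; Z[12]=5 grow→box=[12,17)
i=13: min(r-i=4, Z[1]=0)=0; Z[13]=0
i=14: min(r-i=3, Z[2]=1)=1; Z[14]=1
i=15: min(r-i=2, Z[3]=0)=0; Z[15]=0
i=16: min(r-i=1, Z[4]=0)=0; Z[16]=0
i=17: fresh scan; Z[17]=0
i=18: fresh scan; Z[18]=0
i=19: fresh scan; Z[19]=0
i=20: fresh scan; Z[20]=0
i=21: fresh scan; Z[21]=0
i=22: fresh scan; Z[22]=1 grow→box=[22,23)
i=23: fresh scan; Z[23]=0
i=24: fresh scan; Z[24]=0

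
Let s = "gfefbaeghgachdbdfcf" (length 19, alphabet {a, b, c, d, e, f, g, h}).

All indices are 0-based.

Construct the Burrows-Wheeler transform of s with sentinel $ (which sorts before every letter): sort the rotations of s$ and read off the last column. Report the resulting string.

rank  rotation              last
    0  $gfefbaeghgachdbdfcf  f
    1  achdbdfcf$gfefbaeghg  g
    2  aeghgachdbdfcf$gfefb  b
    3  baeghgachdbdfcf$gfef  f
    4  bdfcf$gfefbaeghgachd  d
    5  cf$gfefbaeghgachdbdf  f
    6  chdbdfcf$gfefbaeghga  a
    7  dbdfcf$gfefbaeghgach  h
    8  dfcf$gfefbaeghgachdb  b
    9  efbaeghgachdbdfcf$gf  f
   10  eghgachdbdfcf$gfefba  a
   11  f$gfefbaeghgachdbdfc  c
   12  fbaeghgachdbdfcf$gfe  e
   13  fcf$gfefbaeghgachdbd  d
   14  fefbaeghgachdbdfcf$g  g
   15  gachdbdfcf$gfefbaegh  h
   16  gfefbaeghgachdbdfcf$  $
   17  ghgachdbdfcf$gfefbae  e
   18  hdbdfcf$gfefbaeghgac  c
   19  hgachdbdfcf$gfefbaeg  g

fgbfdfahbfacedgh$ecg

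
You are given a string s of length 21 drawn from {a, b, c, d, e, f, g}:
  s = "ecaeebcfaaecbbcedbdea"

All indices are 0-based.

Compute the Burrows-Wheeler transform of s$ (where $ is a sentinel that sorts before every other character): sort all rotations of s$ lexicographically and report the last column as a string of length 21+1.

aefaccbedeebbebde$acac

rank  rotation                last
    0  $ecaeebcfaaecbbcedbdea  a
    1  a$ecaeebcfaaecbbcedbde  e
    2  aaecbbcedbdea$ecaeebcf  f
    3  aecbbcedbdea$ecaeebcfa  a
    4  aeebcfaaecbbcedbdea$ec  c
    5  bbcedbdea$ecaeebcfaaec  c
    6  bcedbdea$ecaeebcfaaecb  b
    7  bcfaaecbbcedbdea$ecaee  e
    8  bdea$ecaeebcfaaecbbced  d
    9  caeebcfaaecbbcedbdea$e  e
   10  cbbcedbdea$ecaeebcfaae  e
   11  cedbdea$ecaeebcfaaecbb  b
   12  cfaaecbbcedbdea$ecaeeb  b
   13  dbdea$ecaeebcfaaecbbce  e
   14  dea$ecaeebcfaaecbbcedb  b
   15  ea$ecaeebcfaaecbbcedbd  d
   16  ebcfaaecbbcedbdea$ecae  e
   17  ecaeebcfaaecbbcedbdea$  $
   18  ecbbcedbdea$ecaeebcfaa  a
   19  edbdea$ecaeebcfaaecbbc  c
   20  eebcfaaecbbcedbdea$eca  a
   21  faaecbbcedbdea$ecaeebc  c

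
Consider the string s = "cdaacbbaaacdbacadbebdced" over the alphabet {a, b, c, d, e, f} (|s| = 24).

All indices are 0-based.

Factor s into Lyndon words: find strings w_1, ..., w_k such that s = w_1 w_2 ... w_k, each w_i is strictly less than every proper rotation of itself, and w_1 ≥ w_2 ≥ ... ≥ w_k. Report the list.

["cd", "aacbb", "aaacdbacadbebdced"]

emit factor 1: 'cd' (i=0, period=2)
emit factor 2: 'aacbb' (i=2, period=5)
emit factor 3: 'aaacdbacadbebdced' (i=7, period=17)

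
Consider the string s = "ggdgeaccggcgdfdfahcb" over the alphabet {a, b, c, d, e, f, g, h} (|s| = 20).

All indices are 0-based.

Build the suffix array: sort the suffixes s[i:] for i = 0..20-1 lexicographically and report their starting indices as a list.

[5, 16, 19, 18, 6, 10, 7, 14, 12, 2, 4, 15, 13, 9, 11, 1, 3, 8, 0, 17]

rank→(start, suffix):
  0 → (5, 'accggcgdfdfahcb')
  1 → (16, 'ahcb')
  2 → (19, 'b')
  3 → (18, 'cb')
  4 → (6, 'ccggcgdfdfahcb')
  5 → (10, 'cgdfdfahcb')
  6 → (7, 'cggcgdfdfahcb')
  7 → (14, 'dfahcb')
  8 → (12, 'dfdfahcb')
  9 → (2, 'dgeaccggcgdfdfahcb')
  10 → (4, 'eaccggcgdfdfahcb')
  11 → (15, 'fahcb')
  12 → (13, 'fdfahcb')
  13 → (9, 'gcgdfdfahcb')
  14 → (11, 'gdfdfahcb')
  15 → (1, 'gdgeaccggcgdfdfahcb')
  16 → (3, 'geaccggcgdfdfahcb')
  17 → (8, 'ggcgdfdfahcb')
  18 → (0, 'ggdgeaccggcgdfdfahcb')
  19 → (17, 'hcb')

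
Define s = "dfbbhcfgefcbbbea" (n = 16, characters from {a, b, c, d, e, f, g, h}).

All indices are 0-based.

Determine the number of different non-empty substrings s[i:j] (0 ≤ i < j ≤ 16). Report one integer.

126

rank→(start, suffix):
  0 → (15, 'a')
  1 → (11, 'bbbea')
  2 → (12, 'bbea')
  3 → (2, 'bbhcfgefcbbbea')
  4 → (13, 'bea')
  5 → (3, 'bhcfgefcbbbea')
  6 → (10, 'cbbbea')
  7 → (5, 'cfgefcbbbea')
  8 → (0, 'dfbbhcfgefcbbbea')
  9 → (14, 'ea')
  10 → (8, 'efcbbbea')
  11 → (1, 'fbbhcfgefcbbbea')
  12 → (9, 'fcbbbea')
  13 → (6, 'fgefcbbbea')
  14 → (7, 'gefcbbbea')
  15 → (4, 'hcfgefcbbbea')

SA = [15, 11, 12, 2, 13, 3, 10, 5, 0, 14, 8, 1, 9, 6, 7, 4]
[i] adj suffixes → lcp
  [1] 15/11 → 0 ('')
  [2] 11/12 → 2 ('bb')
  [3] 12/2 → 2 ('bb')
  [4] 2/13 → 1 ('b')
  [5] 13/3 → 1 ('b')
  [6] 3/10 → 0 ('')
  [7] 10/5 → 1 ('c')
  [8] 5/0 → 0 ('')
  [9] 0/14 → 0 ('')
  [10] 14/8 → 1 ('e')
  [11] 8/1 → 0 ('')
  [12] 1/9 → 1 ('f')
  [13] 9/6 → 1 ('f')
  [14] 6/7 → 0 ('')
  [15] 7/4 → 0 ('')

n(n+1)/2 = 16·17/2 = 136
Σ LCP = 0 + 0 + 2 + 2 + 1 + 1 + 0 + 1 + 0 + 0 + 1 + 0 + 1 + 1 + 0 + 0 = 10
distinct = 136 − 10 = 126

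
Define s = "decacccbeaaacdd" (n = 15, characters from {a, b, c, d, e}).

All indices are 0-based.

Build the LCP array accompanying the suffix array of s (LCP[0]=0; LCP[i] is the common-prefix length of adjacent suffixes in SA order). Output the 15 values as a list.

rank→(start, suffix):
  0 → (9, 'aaacdd')
  1 → (10, 'aacdd')
  2 → (3, 'acccbeaaacdd')
  3 → (11, 'acdd')
  4 → (7, 'beaaacdd')
  5 → (2, 'cacccbeaaacdd')
  6 → (6, 'cbeaaacdd')
  7 → (5, 'ccbeaaacdd')
  8 → (4, 'cccbeaaacdd')
  9 → (12, 'cdd')
  10 → (14, 'd')
  11 → (13, 'dd')
  12 → (0, 'decacccbeaaacdd')
  13 → (8, 'eaaacdd')
  14 → (1, 'ecacccbeaaacdd')

SA = [9, 10, 3, 11, 7, 2, 6, 5, 4, 12, 14, 13, 0, 8, 1]
rank  pair      lcp
   1  s[9:],s[10:]  2  'aa'
   2  s[10:],s[3:]  1  'a'
   3  s[3:],s[11:]  2  'ac'
   4  s[11:],s[7:]  0  ''
   5  s[7:],s[2:]  0  ''
   6  s[2:],s[6:]  1  'c'
   7  s[6:],s[5:]  1  'c'
   8  s[5:],s[4:]  2  'cc'
   9  s[4:],s[12:]  1  'c'
  10  s[12:],s[14:]  0  ''
  11  s[14:],s[13:]  1  'd'
  12  s[13:],s[0:]  1  'd'
  13  s[0:],s[8:]  0  ''
  14  s[8:],s[1:]  1  'e'

[0, 2, 1, 2, 0, 0, 1, 1, 2, 1, 0, 1, 1, 0, 1]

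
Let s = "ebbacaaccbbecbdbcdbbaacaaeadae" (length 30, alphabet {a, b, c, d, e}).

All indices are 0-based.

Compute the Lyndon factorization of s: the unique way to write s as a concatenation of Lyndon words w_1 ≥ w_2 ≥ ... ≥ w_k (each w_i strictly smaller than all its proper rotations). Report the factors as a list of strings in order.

emit factor 1: 'e' (i=0, period=1)
emit factor 2: 'b' (i=1, period=1)
emit factor 3: 'b' (i=2, period=1)
emit factor 4: 'ac' (i=3, period=2)
emit factor 5: 'aaccbbecbdbcdbb' (i=5, period=15)
emit factor 6: 'aacaaeadae' (i=20, period=10)

["e", "b", "b", "ac", "aaccbbecbdbcdbb", "aacaaeadae"]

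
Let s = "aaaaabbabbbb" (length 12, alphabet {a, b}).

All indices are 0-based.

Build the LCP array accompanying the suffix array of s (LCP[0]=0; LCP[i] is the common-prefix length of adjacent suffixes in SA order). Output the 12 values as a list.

rank | idx | suffix
   0 |   0 | aaaaabbabbbb
   1 |   1 | aaaabbabbbb
   2 |   2 | aaabbabbbb
   3 |   3 | aabbabbbb
   4 |   4 | abbabbbb
   5 |   7 | abbbb
   6 |  11 | b
   7 |   6 | babbbb
   8 |  10 | bb
   9 |   5 | bbabbbb
  10 |   9 | bbb
  11 |   8 | bbbb

SA = [0, 1, 2, 3, 4, 7, 11, 6, 10, 5, 9, 8]
rank  pair      lcp
   1  s[0:],s[1:]  4  'aaaa'
   2  s[1:],s[2:]  3  'aaa'
   3  s[2:],s[3:]  2  'aa'
   4  s[3:],s[4:]  1  'a'
   5  s[4:],s[7:]  3  'abb'
   6  s[7:],s[11:]  0  ''
   7  s[11:],s[6:]  1  'b'
   8  s[6:],s[10:]  1  'b'
   9  s[10:],s[5:]  2  'bb'
  10  s[5:],s[9:]  2  'bb'
  11  s[9:],s[8:]  3  'bbb'

[0, 4, 3, 2, 1, 3, 0, 1, 1, 2, 2, 3]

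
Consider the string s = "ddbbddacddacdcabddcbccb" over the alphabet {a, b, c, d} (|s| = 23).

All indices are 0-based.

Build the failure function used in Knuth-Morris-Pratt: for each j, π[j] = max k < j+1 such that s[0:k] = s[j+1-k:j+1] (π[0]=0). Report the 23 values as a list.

π[0] = 0
j=1 s[j]='d': π[1]=1 (border 'd')
j=2 s[j]='b': k: 1→0; π[2]=0 (border '')
j=3 s[j]='b': π[3]=0 (border '')
j=4 s[j]='d': π[4]=1 (border 'd')
j=5 s[j]='d': π[5]=2 (border 'dd')
j=6 s[j]='a': k: 2→1→0; π[6]=0 (border '')
j=7 s[j]='c': π[7]=0 (border '')
j=8 s[j]='d': π[8]=1 (border 'd')
j=9 s[j]='d': π[9]=2 (border 'dd')
j=10 s[j]='a': k: 2→1→0; π[10]=0 (border '')
j=11 s[j]='c': π[11]=0 (border '')
j=12 s[j]='d': π[12]=1 (border 'd')
j=13 s[j]='c': k: 1→0; π[13]=0 (border '')
j=14 s[j]='a': π[14]=0 (border '')
j=15 s[j]='b': π[15]=0 (border '')
j=16 s[j]='d': π[16]=1 (border 'd')
j=17 s[j]='d': π[17]=2 (border 'dd')
j=18 s[j]='c': k: 2→1→0; π[18]=0 (border '')
j=19 s[j]='b': π[19]=0 (border '')
j=20 s[j]='c': π[20]=0 (border '')
j=21 s[j]='c': π[21]=0 (border '')
j=22 s[j]='b': π[22]=0 (border '')

[0, 1, 0, 0, 1, 2, 0, 0, 1, 2, 0, 0, 1, 0, 0, 0, 1, 2, 0, 0, 0, 0, 0]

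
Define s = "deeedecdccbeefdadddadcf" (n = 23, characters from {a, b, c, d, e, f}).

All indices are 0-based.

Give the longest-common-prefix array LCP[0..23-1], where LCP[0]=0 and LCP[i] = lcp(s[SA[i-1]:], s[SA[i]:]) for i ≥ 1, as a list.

sorted suffixes:
  #0 SA[0]=19  'adcf'
  #1 SA[1]=15  'adddadcf'
  #2 SA[2]=10  'beefdadddadcf'
  #3 SA[3]=9  'cbeefdadddadcf'
  #4 SA[4]=8  'ccbeefdadddadcf'
  #5 SA[5]=6  'cdccbeefdadddadcf'
  #6 SA[6]=21  'cf'
  #7 SA[7]=18  'dadcf'
  #8 SA[8]=14  'dadddadcf'
  #9 SA[9]=7  'dccbeefdadddadcf'
  #10 SA[10]=20  'dcf'
  #11 SA[11]=17  'ddadcf'
  #12 SA[12]=16  'dddadcf'
  #13 SA[13]=4  'decdccbeefdadddadcf'
  #14 SA[14]=0  'deeedecdccbeefdadddadcf'
  #15 SA[15]=5  'ecdccbeefdadddadcf'
  #16 SA[16]=3  'edecdccbeefdadddadcf'
  #17 SA[17]=2  'eedecdccbeefdadddadcf'
  #18 SA[18]=1  'eeedecdccbeefdadddadcf'
  #19 SA[19]=11  'eefdadddadcf'
  #20 SA[20]=12  'efdadddadcf'
  #21 SA[21]=22  'f'
  #22 SA[22]=13  'fdadddadcf'

SA = [19, 15, 10, 9, 8, 6, 21, 18, 14, 7, 20, 17, 16, 4, 0, 5, 3, 2, 1, 11, 12, 22, 13]
i: (SA[i-1],SA[i]) lcp shared
  1: (19,15) 2 'ad'
  2: (15,10) 0 ''
  3: (10,9) 0 ''
  4: (9,8) 1 'c'
  5: (8,6) 1 'c'
  6: (6,21) 1 'c'
  7: (21,18) 0 ''
  8: (18,14) 3 'dad'
  9: (14,7) 1 'd'
  10: (7,20) 2 'dc'
  11: (20,17) 1 'd'
  12: (17,16) 2 'dd'
  13: (16,4) 1 'd'
  14: (4,0) 2 'de'
  15: (0,5) 0 ''
  16: (5,3) 1 'e'
  17: (3,2) 1 'e'
  18: (2,1) 2 'ee'
  19: (1,11) 2 'ee'
  20: (11,12) 1 'e'
  21: (12,22) 0 ''
  22: (22,13) 1 'f'

[0, 2, 0, 0, 1, 1, 1, 0, 3, 1, 2, 1, 2, 1, 2, 0, 1, 1, 2, 2, 1, 0, 1]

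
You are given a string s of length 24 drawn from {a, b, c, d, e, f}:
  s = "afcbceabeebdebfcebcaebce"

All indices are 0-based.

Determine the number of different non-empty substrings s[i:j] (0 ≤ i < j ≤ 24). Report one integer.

272

rank→(start, suffix):
  0 → (6, 'abeebdebfcebcaebce')
  1 → (19, 'aebce')
  2 → (0, 'afcbceabeebdebfcebcaebce')
  3 → (17, 'bcaebce')
  4 → (21, 'bce')
  5 → (3, 'bceabeebdebfcebcaebce')
  6 → (10, 'bdebfcebcaebce')
  7 → (7, 'beebdebfcebcaebce')
  8 → (13, 'bfcebcaebce')
  9 → (18, 'caebce')
  10 → (2, 'cbceabeebdebfcebcaebce')
  11 → (22, 'ce')
  12 → (4, 'ceabeebdebfcebcaebce')
  13 → (15, 'cebcaebce')
  14 → (11, 'debfcebcaebce')
  15 → (23, 'e')
  16 → (5, 'eabeebdebfcebcaebce')
  17 → (16, 'ebcaebce')
  18 → (20, 'ebce')
  19 → (9, 'ebdebfcebcaebce')
  20 → (12, 'ebfcebcaebce')
  21 → (8, 'eebdebfcebcaebce')
  22 → (1, 'fcbceabeebdebfcebcaebce')
  23 → (14, 'fcebcaebce')

SA = [6, 19, 0, 17, 21, 3, 10, 7, 13, 18, 2, 22, 4, 15, 11, 23, 5, 16, 20, 9, 12, 8, 1, 14]
[i] adj suffixes → lcp
  [1] 6/19 → 1 ('a')
  [2] 19/0 → 1 ('a')
  [3] 0/17 → 0 ('')
  [4] 17/21 → 2 ('bc')
  [5] 21/3 → 3 ('bce')
  [6] 3/10 → 1 ('b')
  [7] 10/7 → 1 ('b')
  [8] 7/13 → 1 ('b')
  [9] 13/18 → 0 ('')
  [10] 18/2 → 1 ('c')
  [11] 2/22 → 1 ('c')
  [12] 22/4 → 2 ('ce')
  [13] 4/15 → 2 ('ce')
  [14] 15/11 → 0 ('')
  [15] 11/23 → 0 ('')
  [16] 23/5 → 1 ('e')
  [17] 5/16 → 1 ('e')
  [18] 16/20 → 3 ('ebc')
  [19] 20/9 → 2 ('eb')
  [20] 9/12 → 2 ('eb')
  [21] 12/8 → 1 ('e')
  [22] 8/1 → 0 ('')
  [23] 1/14 → 2 ('fc')

n(n+1)/2 = 24·25/2 = 300
Σ LCP = 0 + 1 + 1 + 0 + 2 + 3 + 1 + 1 + 1 + 0 + 1 + 1 + 2 + 2 + 0 + 0 + 1 + 1 + 3 + 2 + 2 + 1 + 0 + 2 = 28
distinct = 300 − 28 = 272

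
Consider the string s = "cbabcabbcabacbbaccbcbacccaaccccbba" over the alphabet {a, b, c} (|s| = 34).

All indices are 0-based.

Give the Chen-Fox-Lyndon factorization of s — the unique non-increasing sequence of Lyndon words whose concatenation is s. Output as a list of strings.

["c", "b", "abc", "abbc", "abacbbaccbcbaccc", "aaccccbb", "a"]

emit factor 1: 'c' (i=0, period=1)
emit factor 2: 'b' (i=1, period=1)
emit factor 3: 'abc' (i=2, period=3)
emit factor 4: 'abbc' (i=5, period=4)
emit factor 5: 'abacbbaccbcbaccc' (i=9, period=16)
emit factor 6: 'aaccccbb' (i=25, period=8)
emit factor 7: 'a' (i=33, period=1)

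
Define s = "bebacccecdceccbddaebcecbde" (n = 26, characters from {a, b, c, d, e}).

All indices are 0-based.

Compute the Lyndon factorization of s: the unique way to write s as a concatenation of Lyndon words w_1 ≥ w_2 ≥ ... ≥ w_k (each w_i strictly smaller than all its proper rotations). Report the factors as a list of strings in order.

emit factor 1: 'be' (i=0, period=2)
emit factor 2: 'b' (i=2, period=1)
emit factor 3: 'acccecdceccbddaebcecbde' (i=3, period=23)

["be", "b", "acccecdceccbddaebcecbde"]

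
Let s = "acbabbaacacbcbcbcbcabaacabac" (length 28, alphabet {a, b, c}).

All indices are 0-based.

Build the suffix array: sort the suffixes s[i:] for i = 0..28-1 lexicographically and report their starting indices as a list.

[21, 6, 19, 24, 3, 26, 22, 7, 0, 9, 20, 5, 2, 25, 4, 17, 15, 13, 11, 27, 18, 23, 8, 1, 16, 14, 12, 10]

sorted suffixes:
  #0 SA[0]=21  'aacabac'
  #1 SA[1]=6  'aacacbcbcbcbcabaacabac'
  #2 SA[2]=19  'abaacabac'
  #3 SA[3]=24  'abac'
  #4 SA[4]=3  'abbaacacbcbcbcbcabaacabac'
  #5 SA[5]=26  'ac'
  #6 SA[6]=22  'acabac'
  #7 SA[7]=7  'acacbcbcbcbcabaacabac'
  #8 SA[8]=0  'acbabbaacacbcbcbcbcabaacabac'
  #9 SA[9]=9  'acbcbcbcbcabaacabac'
  #10 SA[10]=20  'baacabac'
  #11 SA[11]=5  'baacacbcbcbcbcabaacabac'
  #12 SA[12]=2  'babbaacacbcbcbcbcabaacabac'
  #13 SA[13]=25  'bac'
  #14 SA[14]=4  'bbaacacbcbcbcbcabaacabac'
  #15 SA[15]=17  'bcabaacabac'
  #16 SA[16]=15  'bcbcabaacabac'
  #17 SA[17]=13  'bcbcbcabaacabac'
  #18 SA[18]=11  'bcbcbcbcabaacabac'
  #19 SA[19]=27  'c'
  #20 SA[20]=18  'cabaacabac'
  #21 SA[21]=23  'cabac'
  #22 SA[22]=8  'cacbcbcbcbcabaacabac'
  #23 SA[23]=1  'cbabbaacacbcbcbcbcabaacabac'
  #24 SA[24]=16  'cbcabaacabac'
  #25 SA[25]=14  'cbcbcabaacabac'
  #26 SA[26]=12  'cbcbcbcabaacabac'
  #27 SA[27]=10  'cbcbcbcbcabaacabac'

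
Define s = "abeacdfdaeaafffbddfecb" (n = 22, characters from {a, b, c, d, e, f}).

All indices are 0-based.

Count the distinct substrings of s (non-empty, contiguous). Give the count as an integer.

rank | idx | suffix
   0 |  10 | aafffbddfecb
   1 |   0 | abeacdfdaeaafffbddfecb
   2 |   3 | acdfdaeaafffbddfecb
   3 |   8 | aeaafffbddfecb
   4 |  11 | afffbddfecb
   5 |  21 | b
   6 |  15 | bddfecb
   7 |   1 | beacdfdaeaafffbddfecb
   8 |  20 | cb
   9 |   4 | cdfdaeaafffbddfecb
  10 |   7 | daeaafffbddfecb
  11 |  16 | ddfecb
  12 |   5 | dfdaeaafffbddfecb
  13 |  17 | dfecb
  14 |   9 | eaafffbddfecb
  15 |   2 | eacdfdaeaafffbddfecb
  16 |  19 | ecb
  17 |  14 | fbddfecb
  18 |   6 | fdaeaafffbddfecb
  19 |  18 | fecb
  20 |  13 | ffbddfecb
  21 |  12 | fffbddfecb

SA = [10, 0, 3, 8, 11, 21, 15, 1, 20, 4, 7, 16, 5, 17, 9, 2, 19, 14, 6, 18, 13, 12]
rank  pair      lcp
   1  s[10:],s[0:]  1  'a'
   2  s[0:],s[3:]  1  'a'
   3  s[3:],s[8:]  1  'a'
   4  s[8:],s[11:]  1  'a'
   5  s[11:],s[21:]  0  ''
   6  s[21:],s[15:]  1  'b'
   7  s[15:],s[1:]  1  'b'
   8  s[1:],s[20:]  0  ''
   9  s[20:],s[4:]  1  'c'
  10  s[4:],s[7:]  0  ''
  11  s[7:],s[16:]  1  'd'
  12  s[16:],s[5:]  1  'd'
  13  s[5:],s[17:]  2  'df'
  14  s[17:],s[9:]  0  ''
  15  s[9:],s[2:]  2  'ea'
  16  s[2:],s[19:]  1  'e'
  17  s[19:],s[14:]  0  ''
  18  s[14:],s[6:]  1  'f'
  19  s[6:],s[18:]  1  'f'
  20  s[18:],s[13:]  1  'f'
  21  s[13:],s[12:]  2  'ff'

n(n+1)/2 = 22·23/2 = 253
Σ LCP = 0 + 1 + 1 + 1 + 1 + 0 + 1 + 1 + 0 + 1 + 0 + 1 + 1 + 2 + 0 + 2 + 1 + 0 + 1 + 1 + 1 + 2 = 19
distinct = 253 − 19 = 234

234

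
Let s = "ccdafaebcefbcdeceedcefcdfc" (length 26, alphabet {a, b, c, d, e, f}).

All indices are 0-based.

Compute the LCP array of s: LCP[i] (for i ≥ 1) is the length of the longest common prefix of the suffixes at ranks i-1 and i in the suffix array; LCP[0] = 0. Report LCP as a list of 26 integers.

[0, 1, 0, 2, 0, 1, 1, 2, 2, 1, 2, 3, 0, 1, 1, 1, 0, 1, 1, 1, 1, 2, 0, 1, 1, 2]

rank | idx | suffix
   0 |   5 | aebcefbcdeceedcefcdfc
   1 |   3 | afaebcefbcdeceedcefcdfc
   2 |  11 | bcdeceedcefcdfc
   3 |   7 | bcefbcdeceedcefcdfc
   4 |  25 | c
   5 |   0 | ccdafaebcefbcdeceedcefcdfc
   6 |   1 | cdafaebcefbcdeceedcefcdfc
   7 |  12 | cdeceedcefcdfc
   8 |  22 | cdfc
   9 |  15 | ceedcefcdfc
  10 |   8 | cefbcdeceedcefcdfc
  11 |  19 | cefcdfc
  12 |   2 | dafaebcefbcdeceedcefcdfc
  13 |  18 | dcefcdfc
  14 |  13 | deceedcefcdfc
  15 |  23 | dfc
  16 |   6 | ebcefbcdeceedcefcdfc
  17 |  14 | eceedcefcdfc
  18 |  17 | edcefcdfc
  19 |  16 | eedcefcdfc
  20 |   9 | efbcdeceedcefcdfc
  21 |  20 | efcdfc
  22 |   4 | faebcefbcdeceedcefcdfc
  23 |  10 | fbcdeceedcefcdfc
  24 |  24 | fc
  25 |  21 | fcdfc

SA = [5, 3, 11, 7, 25, 0, 1, 12, 22, 15, 8, 19, 2, 18, 13, 23, 6, 14, 17, 16, 9, 20, 4, 10, 24, 21]
rank  pair      lcp
   1  s[5:],s[3:]  1  'a'
   2  s[3:],s[11:]  0  ''
   3  s[11:],s[7:]  2  'bc'
   4  s[7:],s[25:]  0  ''
   5  s[25:],s[0:]  1  'c'
   6  s[0:],s[1:]  1  'c'
   7  s[1:],s[12:]  2  'cd'
   8  s[12:],s[22:]  2  'cd'
   9  s[22:],s[15:]  1  'c'
  10  s[15:],s[8:]  2  'ce'
  11  s[8:],s[19:]  3  'cef'
  12  s[19:],s[2:]  0  ''
  13  s[2:],s[18:]  1  'd'
  14  s[18:],s[13:]  1  'd'
  15  s[13:],s[23:]  1  'd'
  16  s[23:],s[6:]  0  ''
  17  s[6:],s[14:]  1  'e'
  18  s[14:],s[17:]  1  'e'
  19  s[17:],s[16:]  1  'e'
  20  s[16:],s[9:]  1  'e'
  21  s[9:],s[20:]  2  'ef'
  22  s[20:],s[4:]  0  ''
  23  s[4:],s[10:]  1  'f'
  24  s[10:],s[24:]  1  'f'
  25  s[24:],s[21:]  2  'fc'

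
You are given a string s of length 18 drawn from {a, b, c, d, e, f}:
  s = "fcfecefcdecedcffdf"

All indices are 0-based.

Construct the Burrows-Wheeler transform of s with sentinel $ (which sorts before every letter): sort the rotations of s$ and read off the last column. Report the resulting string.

rank  rotation             last
    0  $fcfecefcdecedcffdf  f
    1  cdecedcffdf$fcfecef  f
    2  cedcffdf$fcfecefcde  e
    3  cefcdecedcffdf$fcfe  e
    4  cfecefcdecedcffdf$f  f
    5  cffdf$fcfecefcdeced  d
    6  dcffdf$fcfecefcdece  e
    7  decedcffdf$fcfecefc  c
    8  df$fcfecefcdecedcff  f
    9  ecedcffdf$fcfecefcd  d
   10  ecefcdecedcffdf$fcf  f
   11  edcffdf$fcfecefcdec  c
   12  efcdecedcffdf$fcfec  c
   13  f$fcfecefcdecedcffd  d
   14  fcdecedcffdf$fcfece  e
   15  fcfecefcdecedcffdf$  $
   16  fdf$fcfecefcdecedcf  f
   17  fecefcdecedcffdf$fc  c
   18  ffdf$fcfecefcdecedc  c

ffeefdecfdfccde$fcc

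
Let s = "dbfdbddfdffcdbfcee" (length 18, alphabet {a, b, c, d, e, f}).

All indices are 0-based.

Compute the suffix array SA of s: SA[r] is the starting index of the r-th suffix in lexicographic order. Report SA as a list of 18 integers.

[4, 13, 1, 11, 15, 3, 12, 0, 5, 6, 8, 17, 16, 10, 14, 2, 7, 9]

rank→(start, suffix):
  0 → (4, 'bddfdffcdbfcee')
  1 → (13, 'bfcee')
  2 → (1, 'bfdbddfdffcdbfcee')
  3 → (11, 'cdbfcee')
  4 → (15, 'cee')
  5 → (3, 'dbddfdffcdbfcee')
  6 → (12, 'dbfcee')
  7 → (0, 'dbfdbddfdffcdbfcee')
  8 → (5, 'ddfdffcdbfcee')
  9 → (6, 'dfdffcdbfcee')
  10 → (8, 'dffcdbfcee')
  11 → (17, 'e')
  12 → (16, 'ee')
  13 → (10, 'fcdbfcee')
  14 → (14, 'fcee')
  15 → (2, 'fdbddfdffcdbfcee')
  16 → (7, 'fdffcdbfcee')
  17 → (9, 'ffcdbfcee')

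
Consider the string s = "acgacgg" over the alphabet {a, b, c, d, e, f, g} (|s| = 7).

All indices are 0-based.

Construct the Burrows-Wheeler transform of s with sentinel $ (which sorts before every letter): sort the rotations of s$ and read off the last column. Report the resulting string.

g$gaagcc

rank  rotation  last
    0  $acgacgg  g
    1  acgacgg$  $
    2  acgg$acg  g
    3  cgacgg$a  a
    4  cgg$acga  a
    5  g$acgacg  g
    6  gacgg$ac  c
    7  gg$acgac  c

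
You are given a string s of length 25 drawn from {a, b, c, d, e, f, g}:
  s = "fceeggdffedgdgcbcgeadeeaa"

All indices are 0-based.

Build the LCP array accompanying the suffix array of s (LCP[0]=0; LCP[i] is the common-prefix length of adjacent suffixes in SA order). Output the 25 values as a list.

rank | idx | suffix
   0 |  24 | a
   1 |  23 | aa
   2 |  19 | adeeaa
   3 |  15 | bcgeadeeaa
   4 |  14 | cbcgeadeeaa
   5 |   1 | ceeggdffedgdgcbcgeadeeaa
   6 |  16 | cgeadeeaa
   7 |  20 | deeaa
   8 |   6 | dffedgdgcbcgeadeeaa
   9 |  12 | dgcbcgeadeeaa
  10 |  10 | dgdgcbcgeadeeaa
  11 |  22 | eaa
  12 |  18 | eadeeaa
  13 |   9 | edgdgcbcgeadeeaa
  14 |  21 | eeaa
  15 |   2 | eeggdffedgdgcbcgeadeeaa
  16 |   3 | eggdffedgdgcbcgeadeeaa
  17 |   0 | fceeggdffedgdgcbcgeadeeaa
  18 |   8 | fedgdgcbcgeadeeaa
  19 |   7 | ffedgdgcbcgeadeeaa
  20 |  13 | gcbcgeadeeaa
  21 |   5 | gdffedgdgcbcgeadeeaa
  22 |  11 | gdgcbcgeadeeaa
  23 |  17 | geadeeaa
  24 |   4 | ggdffedgdgcbcgeadeeaa

SA = [24, 23, 19, 15, 14, 1, 16, 20, 6, 12, 10, 22, 18, 9, 21, 2, 3, 0, 8, 7, 13, 5, 11, 17, 4]
[i] adj suffixes → lcp
  [1] 24/23 → 1 ('a')
  [2] 23/19 → 1 ('a')
  [3] 19/15 → 0 ('')
  [4] 15/14 → 0 ('')
  [5] 14/1 → 1 ('c')
  [6] 1/16 → 1 ('c')
  [7] 16/20 → 0 ('')
  [8] 20/6 → 1 ('d')
  [9] 6/12 → 1 ('d')
  [10] 12/10 → 2 ('dg')
  [11] 10/22 → 0 ('')
  [12] 22/18 → 2 ('ea')
  [13] 18/9 → 1 ('e')
  [14] 9/21 → 1 ('e')
  [15] 21/2 → 2 ('ee')
  [16] 2/3 → 1 ('e')
  [17] 3/0 → 0 ('')
  [18] 0/8 → 1 ('f')
  [19] 8/7 → 1 ('f')
  [20] 7/13 → 0 ('')
  [21] 13/5 → 1 ('g')
  [22] 5/11 → 2 ('gd')
  [23] 11/17 → 1 ('g')
  [24] 17/4 → 1 ('g')

[0, 1, 1, 0, 0, 1, 1, 0, 1, 1, 2, 0, 2, 1, 1, 2, 1, 0, 1, 1, 0, 1, 2, 1, 1]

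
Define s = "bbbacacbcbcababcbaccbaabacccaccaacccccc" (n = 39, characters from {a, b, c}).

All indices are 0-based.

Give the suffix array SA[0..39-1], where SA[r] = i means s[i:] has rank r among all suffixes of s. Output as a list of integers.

[21, 31, 11, 22, 13, 3, 5, 28, 17, 24, 32, 20, 12, 2, 16, 23, 1, 0, 9, 14, 7, 38, 30, 10, 4, 27, 19, 15, 8, 6, 37, 29, 26, 18, 36, 25, 35, 34, 33]

rank→(start, suffix):
  0 → (21, 'aabacccaccaacccccc')
  1 → (31, 'aacccccc')
  2 → (11, 'ababcbaccbaabacccaccaacccccc')
  3 → (22, 'abacccaccaacccccc')
  4 → (13, 'abcbaccbaabacccaccaacccccc')
  5 → (3, 'acacbcbcababcbaccbaabacccaccaacccccc')
  6 → (5, 'acbcbcababcbaccbaabacccaccaacccccc')
  7 → (28, 'accaacccccc')
  8 → (17, 'accbaabacccaccaacccccc')
  9 → (24, 'acccaccaacccccc')
  10 → (32, 'acccccc')
  11 → (20, 'baabacccaccaacccccc')
  12 → (12, 'babcbaccbaabacccaccaacccccc')
  13 → (2, 'bacacbcbcababcbaccbaabacccaccaacccccc')
  14 → (16, 'baccbaabacccaccaacccccc')
  15 → (23, 'bacccaccaacccccc')
  16 → (1, 'bbacacbcbcababcbaccbaabacccaccaacccccc')
  17 → (0, 'bbbacacbcbcababcbaccbaabacccaccaacccccc')
  18 → (9, 'bcababcbaccbaabacccaccaacccccc')
  19 → (14, 'bcbaccbaabacccaccaacccccc')
  20 → (7, 'bcbcababcbaccbaabacccaccaacccccc')
  21 → (38, 'c')
  22 → (30, 'caacccccc')
  23 → (10, 'cababcbaccbaabacccaccaacccccc')
  24 → (4, 'cacbcbcababcbaccbaabacccaccaacccccc')
  25 → (27, 'caccaacccccc')
  26 → (19, 'cbaabacccaccaacccccc')
  27 → (15, 'cbaccbaabacccaccaacccccc')
  28 → (8, 'cbcababcbaccbaabacccaccaacccccc')
  29 → (6, 'cbcbcababcbaccbaabacccaccaacccccc')
  30 → (37, 'cc')
  31 → (29, 'ccaacccccc')
  32 → (26, 'ccaccaacccccc')
  33 → (18, 'ccbaabacccaccaacccccc')
  34 → (36, 'ccc')
  35 → (25, 'cccaccaacccccc')
  36 → (35, 'cccc')
  37 → (34, 'ccccc')
  38 → (33, 'cccccc')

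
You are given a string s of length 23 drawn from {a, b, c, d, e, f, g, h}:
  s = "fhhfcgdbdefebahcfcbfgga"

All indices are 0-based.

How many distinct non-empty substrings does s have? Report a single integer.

rank→(start, suffix):
  0 → (22, 'a')
  1 → (13, 'ahcfcbfgga')
  2 → (12, 'bahcfcbfgga')
  3 → (7, 'bdefebahcfcbfgga')
  4 → (18, 'bfgga')
  5 → (17, 'cbfgga')
  6 → (15, 'cfcbfgga')
  7 → (4, 'cgdbdefebahcfcbfgga')
  8 → (6, 'dbdefebahcfcbfgga')
  9 → (8, 'defebahcfcbfgga')
  10 → (11, 'ebahcfcbfgga')
  11 → (9, 'efebahcfcbfgga')
  12 → (16, 'fcbfgga')
  13 → (3, 'fcgdbdefebahcfcbfgga')
  14 → (10, 'febahcfcbfgga')
  15 → (19, 'fgga')
  16 → (0, 'fhhfcgdbdefebahcfcbfgga')
  17 → (21, 'ga')
  18 → (5, 'gdbdefebahcfcbfgga')
  19 → (20, 'gga')
  20 → (14, 'hcfcbfgga')
  21 → (2, 'hfcgdbdefebahcfcbfgga')
  22 → (1, 'hhfcgdbdefebahcfcbfgga')

SA = [22, 13, 12, 7, 18, 17, 15, 4, 6, 8, 11, 9, 16, 3, 10, 19, 0, 21, 5, 20, 14, 2, 1]
rank  pair      lcp
   1  s[22:],s[13:]  1  'a'
   2  s[13:],s[12:]  0  ''
   3  s[12:],s[7:]  1  'b'
   4  s[7:],s[18:]  1  'b'
   5  s[18:],s[17:]  0  ''
   6  s[17:],s[15:]  1  'c'
   7  s[15:],s[4:]  1  'c'
   8  s[4:],s[6:]  0  ''
   9  s[6:],s[8:]  1  'd'
  10  s[8:],s[11:]  0  ''
  11  s[11:],s[9:]  1  'e'
  12  s[9:],s[16:]  0  ''
  13  s[16:],s[3:]  2  'fc'
  14  s[3:],s[10:]  1  'f'
  15  s[10:],s[19:]  1  'f'
  16  s[19:],s[0:]  1  'f'
  17  s[0:],s[21:]  0  ''
  18  s[21:],s[5:]  1  'g'
  19  s[5:],s[20:]  1  'g'
  20  s[20:],s[14:]  0  ''
  21  s[14:],s[2:]  1  'h'
  22  s[2:],s[1:]  1  'h'

n(n+1)/2 = 23·24/2 = 276
Σ LCP = 0 + 1 + 0 + 1 + 1 + 0 + 1 + 1 + 0 + 1 + 0 + 1 + 0 + 2 + 1 + 1 + 1 + 0 + 1 + 1 + 0 + 1 + 1 = 16
distinct = 276 − 16 = 260

260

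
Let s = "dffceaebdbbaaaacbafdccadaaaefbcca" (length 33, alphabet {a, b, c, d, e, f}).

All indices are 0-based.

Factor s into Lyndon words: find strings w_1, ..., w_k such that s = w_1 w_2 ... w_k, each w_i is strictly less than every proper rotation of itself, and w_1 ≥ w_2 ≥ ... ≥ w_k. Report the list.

["dff", "ce", "aebdbb", "aaaacbafdccadaaaefbcc", "a"]

emit factor 1: 'dff' (i=0, period=3)
emit factor 2: 'ce' (i=3, period=2)
emit factor 3: 'aebdbb' (i=5, period=6)
emit factor 4: 'aaaacbafdccadaaaefbcc' (i=11, period=21)
emit factor 5: 'a' (i=32, period=1)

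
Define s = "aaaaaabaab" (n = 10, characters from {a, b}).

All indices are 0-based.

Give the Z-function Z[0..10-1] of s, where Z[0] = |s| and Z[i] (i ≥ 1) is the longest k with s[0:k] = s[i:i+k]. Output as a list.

[10, 5, 4, 3, 2, 1, 0, 2, 1, 0]

Z[0]=10
i=1: fresh scan; Z[1]=5 scan→box=[1,6)
i=2: min(r-i=4, Z[1]=5)=4; Z[2]=4
i=3: min(r-i=3, Z[2]=4)=3; Z[3]=3
i=4: min(r-i=2, Z[3]=3)=2; Z[4]=2
i=5: min(r-i=1, Z[4]=2)=1; Z[5]=1
i=6: fresh scan; Z[6]=0
i=7: fresh scan; Z[7]=2 scan→box=[7,9)
i=8: min(r-i=1, Z[1]=5)=1; Z[8]=1
i=9: fresh scan; Z[9]=0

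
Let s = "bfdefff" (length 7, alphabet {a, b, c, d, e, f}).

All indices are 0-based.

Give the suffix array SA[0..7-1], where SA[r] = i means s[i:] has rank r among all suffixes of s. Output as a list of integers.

[0, 2, 3, 6, 1, 5, 4]

rank→(start, suffix):
  0 → (0, 'bfdefff')
  1 → (2, 'defff')
  2 → (3, 'efff')
  3 → (6, 'f')
  4 → (1, 'fdefff')
  5 → (5, 'ff')
  6 → (4, 'fff')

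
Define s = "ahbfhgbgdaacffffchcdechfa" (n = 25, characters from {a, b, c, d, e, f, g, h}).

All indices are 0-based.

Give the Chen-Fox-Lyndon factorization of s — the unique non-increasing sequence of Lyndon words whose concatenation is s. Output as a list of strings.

["ahbfhgbgd", "aacffffchcdechf", "a"]

emit factor 1: 'ahbfhgbgd' (i=0, period=9)
emit factor 2: 'aacffffchcdechf' (i=9, period=15)
emit factor 3: 'a' (i=24, period=1)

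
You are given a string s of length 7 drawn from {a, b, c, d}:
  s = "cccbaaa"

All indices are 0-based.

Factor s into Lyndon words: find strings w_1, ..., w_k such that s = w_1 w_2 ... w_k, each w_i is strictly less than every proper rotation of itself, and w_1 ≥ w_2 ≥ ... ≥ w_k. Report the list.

emit factor 1: 'c' (i=0, period=1)
emit factor 2: 'c' (i=1, period=1)
emit factor 3: 'c' (i=2, period=1)
emit factor 4: 'b' (i=3, period=1)
emit factor 5: 'a' (i=4, period=1)
emit factor 6: 'a' (i=5, period=1)
emit factor 7: 'a' (i=6, period=1)

["c", "c", "c", "b", "a", "a", "a"]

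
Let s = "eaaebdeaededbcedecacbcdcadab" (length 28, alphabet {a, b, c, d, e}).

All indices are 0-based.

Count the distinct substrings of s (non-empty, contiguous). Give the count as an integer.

374

sorted suffixes:
  #0 SA[0]=1  'aaebdeaededbcedecacbcdcadab'
  #1 SA[1]=26  'ab'
  #2 SA[2]=18  'acbcdcadab'
  #3 SA[3]=24  'adab'
  #4 SA[4]=2  'aebdeaededbcedecacbcdcadab'
  #5 SA[5]=7  'aededbcedecacbcdcadab'
  #6 SA[6]=27  'b'
  #7 SA[7]=20  'bcdcadab'
  #8 SA[8]=12  'bcedecacbcdcadab'
  #9 SA[9]=4  'bdeaededbcedecacbcdcadab'
  #10 SA[10]=17  'cacbcdcadab'
  #11 SA[11]=23  'cadab'
  #12 SA[12]=19  'cbcdcadab'
  #13 SA[13]=21  'cdcadab'
  #14 SA[14]=13  'cedecacbcdcadab'
  #15 SA[15]=25  'dab'
  #16 SA[16]=11  'dbcedecacbcdcadab'
  #17 SA[17]=22  'dcadab'
  #18 SA[18]=5  'deaededbcedecacbcdcadab'
  #19 SA[19]=15  'decacbcdcadab'
  #20 SA[20]=9  'dedbcedecacbcdcadab'
  #21 SA[21]=0  'eaaebdeaededbcedecacbcdcadab'
  #22 SA[22]=6  'eaededbcedecacbcdcadab'
  #23 SA[23]=3  'ebdeaededbcedecacbcdcadab'
  #24 SA[24]=16  'ecacbcdcadab'
  #25 SA[25]=10  'edbcedecacbcdcadab'
  #26 SA[26]=14  'edecacbcdcadab'
  #27 SA[27]=8  'ededbcedecacbcdcadab'

SA = [1, 26, 18, 24, 2, 7, 27, 20, 12, 4, 17, 23, 19, 21, 13, 25, 11, 22, 5, 15, 9, 0, 6, 3, 16, 10, 14, 8]
rank  pair      lcp
   1  s[1:],s[26:]  1  'a'
   2  s[26:],s[18:]  1  'a'
   3  s[18:],s[24:]  1  'a'
   4  s[24:],s[2:]  1  'a'
   5  s[2:],s[7:]  2  'ae'
   6  s[7:],s[27:]  0  ''
   7  s[27:],s[20:]  1  'b'
   8  s[20:],s[12:]  2  'bc'
   9  s[12:],s[4:]  1  'b'
  10  s[4:],s[17:]  0  ''
  11  s[17:],s[23:]  2  'ca'
  12  s[23:],s[19:]  1  'c'
  13  s[19:],s[21:]  1  'c'
  14  s[21:],s[13:]  1  'c'
  15  s[13:],s[25:]  0  ''
  16  s[25:],s[11:]  1  'd'
  17  s[11:],s[22:]  1  'd'
  18  s[22:],s[5:]  1  'd'
  19  s[5:],s[15:]  2  'de'
  20  s[15:],s[9:]  2  'de'
  21  s[9:],s[0:]  0  ''
  22  s[0:],s[6:]  2  'ea'
  23  s[6:],s[3:]  1  'e'
  24  s[3:],s[16:]  1  'e'
  25  s[16:],s[10:]  1  'e'
  26  s[10:],s[14:]  2  'ed'
  27  s[14:],s[8:]  3  'ede'

n(n+1)/2 = 28·29/2 = 406
Σ LCP = 0 + 1 + 1 + 1 + 1 + 2 + 0 + 1 + 2 + 1 + 0 + 2 + 1 + 1 + 1 + 0 + 1 + 1 + 1 + 2 + 2 + 0 + 2 + 1 + 1 + 1 + 2 + 3 = 32
distinct = 406 − 32 = 374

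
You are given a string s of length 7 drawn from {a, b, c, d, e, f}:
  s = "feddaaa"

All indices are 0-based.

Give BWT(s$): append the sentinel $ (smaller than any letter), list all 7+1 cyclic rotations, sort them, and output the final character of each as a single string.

aaaddef$

rank  rotation  last
    0  $feddaaa  a
    1  a$feddaa  a
    2  aa$fedda  a
    3  aaa$fedd  d
    4  daaa$fed  d
    5  ddaaa$fe  e
    6  eddaaa$f  f
    7  feddaaa$  $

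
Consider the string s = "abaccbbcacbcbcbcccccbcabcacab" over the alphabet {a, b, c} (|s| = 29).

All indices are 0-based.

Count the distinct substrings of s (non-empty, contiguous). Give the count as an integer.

373

rank→(start, suffix):
  0 → (27, 'ab')
  1 → (0, 'abaccbbcacbcbcbcccccbcabcacab')
  2 → (22, 'abcacab')
  3 → (25, 'acab')
  4 → (8, 'acbcbcbcccccbcabcacab')
  5 → (2, 'accbbcacbcbcbcccccbcabcacab')
  6 → (28, 'b')
  7 → (1, 'baccbbcacbcbcbcccccbcabcacab')
  8 → (5, 'bbcacbcbcbcccccbcabcacab')
  9 → (20, 'bcabcacab')
  10 → (23, 'bcacab')
  11 → (6, 'bcacbcbcbcccccbcabcacab')
  12 → (10, 'bcbcbcccccbcabcacab')
  13 → (12, 'bcbcccccbcabcacab')
  14 → (14, 'bcccccbcabcacab')
  15 → (26, 'cab')
  16 → (21, 'cabcacab')
  17 → (24, 'cacab')
  18 → (7, 'cacbcbcbcccccbcabcacab')
  19 → (4, 'cbbcacbcbcbcccccbcabcacab')
  20 → (19, 'cbcabcacab')
  21 → (9, 'cbcbcbcccccbcabcacab')
  22 → (11, 'cbcbcccccbcabcacab')
  23 → (13, 'cbcccccbcabcacab')
  24 → (3, 'ccbbcacbcbcbcccccbcabcacab')
  25 → (18, 'ccbcabcacab')
  26 → (17, 'cccbcabcacab')
  27 → (16, 'ccccbcabcacab')
  28 → (15, 'cccccbcabcacab')

SA = [27, 0, 22, 25, 8, 2, 28, 1, 5, 20, 23, 6, 10, 12, 14, 26, 21, 24, 7, 4, 19, 9, 11, 13, 3, 18, 17, 16, 15]
i: (SA[i-1],SA[i]) lcp shared
  1: (27,0) 2 'ab'
  2: (0,22) 2 'ab'
  3: (22,25) 1 'a'
  4: (25,8) 2 'ac'
  5: (8,2) 2 'ac'
  6: (2,28) 0 ''
  7: (28,1) 1 'b'
  8: (1,5) 1 'b'
  9: (5,20) 1 'b'
  10: (20,23) 3 'bca'
  11: (23,6) 4 'bcac'
  12: (6,10) 2 'bc'
  13: (10,12) 4 'bcbc'
  14: (12,14) 2 'bc'
  15: (14,26) 0 ''
  16: (26,21) 3 'cab'
  17: (21,24) 2 'ca'
  18: (24,7) 3 'cac'
  19: (7,4) 1 'c'
  20: (4,19) 2 'cb'
  21: (19,9) 3 'cbc'
  22: (9,11) 5 'cbcbc'
  23: (11,13) 3 'cbc'
  24: (13,3) 1 'c'
  25: (3,18) 3 'ccb'
  26: (18,17) 2 'cc'
  27: (17,16) 3 'ccc'
  28: (16,15) 4 'cccc'

n(n+1)/2 = 29·30/2 = 435
Σ LCP = 0 + 2 + 2 + 1 + 2 + 2 + 0 + 1 + 1 + 1 + 3 + 4 + 2 + 4 + 2 + 0 + 3 + 2 + 3 + 1 + 2 + 3 + 5 + 3 + 1 + 3 + 2 + 3 + 4 = 62
distinct = 435 − 62 = 373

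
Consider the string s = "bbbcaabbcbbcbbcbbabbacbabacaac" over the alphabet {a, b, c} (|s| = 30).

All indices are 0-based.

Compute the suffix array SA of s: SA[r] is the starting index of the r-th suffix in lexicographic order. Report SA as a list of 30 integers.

rank→(start, suffix):
  0 → (4, 'aabbcbbcbbcbbabbacbabacaac')
  1 → (27, 'aac')
  2 → (23, 'abacaac')
  3 → (17, 'abbacbabacaac')
  4 → (5, 'abbcbbcbbcbbabbacbabacaac')
  5 → (28, 'ac')
  6 → (25, 'acaac')
  7 → (20, 'acbabacaac')
  8 → (22, 'babacaac')
  9 → (16, 'babbacbabacaac')
  10 → (24, 'bacaac')
  11 → (19, 'bacbabacaac')
  12 → (15, 'bbabbacbabacaac')
  13 → (18, 'bbacbabacaac')
  14 → (0, 'bbbcaabbcbbcbbcbbabbacbabacaac')
  15 → (1, 'bbcaabbcbbcbbcbbabbacbabacaac')
  16 → (12, 'bbcbbabbacbabacaac')
  17 → (9, 'bbcbbcbbabbacbabacaac')
  18 → (6, 'bbcbbcbbcbbabbacbabacaac')
  19 → (2, 'bcaabbcbbcbbcbbabbacbabacaac')
  20 → (13, 'bcbbabbacbabacaac')
  21 → (10, 'bcbbcbbabbacbabacaac')
  22 → (7, 'bcbbcbbcbbabbacbabacaac')
  23 → (29, 'c')
  24 → (3, 'caabbcbbcbbcbbabbacbabacaac')
  25 → (26, 'caac')
  26 → (21, 'cbabacaac')
  27 → (14, 'cbbabbacbabacaac')
  28 → (11, 'cbbcbbabbacbabacaac')
  29 → (8, 'cbbcbbcbbabbacbabacaac')

[4, 27, 23, 17, 5, 28, 25, 20, 22, 16, 24, 19, 15, 18, 0, 1, 12, 9, 6, 2, 13, 10, 7, 29, 3, 26, 21, 14, 11, 8]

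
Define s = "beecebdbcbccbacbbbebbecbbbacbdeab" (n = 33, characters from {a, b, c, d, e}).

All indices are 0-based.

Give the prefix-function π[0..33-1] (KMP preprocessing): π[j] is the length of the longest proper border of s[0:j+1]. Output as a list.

π[0] = 0
j=1 s[j]='e': π[1]=0 (border '')
j=2 s[j]='e': π[2]=0 (border '')
j=3 s[j]='c': π[3]=0 (border '')
j=4 s[j]='e': π[4]=0 (border '')
j=5 s[j]='b': π[5]=1 (border 'b')
j=6 s[j]='d': k: 1→0; π[6]=0 (border '')
j=7 s[j]='b': π[7]=1 (border 'b')
j=8 s[j]='c': k: 1→0; π[8]=0 (border '')
j=9 s[j]='b': π[9]=1 (border 'b')
j=10 s[j]='c': k: 1→0; π[10]=0 (border '')
j=11 s[j]='c': π[11]=0 (border '')
j=12 s[j]='b': π[12]=1 (border 'b')
j=13 s[j]='a': k: 1→0; π[13]=0 (border '')
j=14 s[j]='c': π[14]=0 (border '')
j=15 s[j]='b': π[15]=1 (border 'b')
j=16 s[j]='b': k: 1→0; π[16]=1 (border 'b')
j=17 s[j]='b': k: 1→0; π[17]=1 (border 'b')
j=18 s[j]='e': π[18]=2 (border 'be')
j=19 s[j]='b': k: 2→0; π[19]=1 (border 'b')
j=20 s[j]='b': k: 1→0; π[20]=1 (border 'b')
j=21 s[j]='e': π[21]=2 (border 'be')
j=22 s[j]='c': k: 2→0; π[22]=0 (border '')
j=23 s[j]='b': π[23]=1 (border 'b')
j=24 s[j]='b': k: 1→0; π[24]=1 (border 'b')
j=25 s[j]='b': k: 1→0; π[25]=1 (border 'b')
j=26 s[j]='a': k: 1→0; π[26]=0 (border '')
j=27 s[j]='c': π[27]=0 (border '')
j=28 s[j]='b': π[28]=1 (border 'b')
j=29 s[j]='d': k: 1→0; π[29]=0 (border '')
j=30 s[j]='e': π[30]=0 (border '')
j=31 s[j]='a': π[31]=0 (border '')
j=32 s[j]='b': π[32]=1 (border 'b')

[0, 0, 0, 0, 0, 1, 0, 1, 0, 1, 0, 0, 1, 0, 0, 1, 1, 1, 2, 1, 1, 2, 0, 1, 1, 1, 0, 0, 1, 0, 0, 0, 1]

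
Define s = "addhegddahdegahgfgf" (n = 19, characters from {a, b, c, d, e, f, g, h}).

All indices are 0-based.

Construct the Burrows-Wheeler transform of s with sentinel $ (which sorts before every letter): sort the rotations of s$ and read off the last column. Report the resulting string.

f$dgdgahddhggeefhada

rank  rotation              last
    0  $addhegddahdegahgfgf  f
    1  addhegddahdegahgfgf$  $
    2  ahdegahgfgf$addhegdd  d
    3  ahgfgf$addhegddahdeg  g
    4  dahdegahgfgf$addhegd  d
    5  ddahdegahgfgf$addheg  g
    6  ddhegddahdegahgfgf$a  a
    7  degahgfgf$addhegddah  h
    8  dhegddahdegahgfgf$ad  d
    9  egahgfgf$addhegddahd  d
   10  egddahdegahgfgf$addh  h
   11  f$addhegddahdegahgfg  g
   12  fgf$addhegddahdegahg  g
   13  gahgfgf$addhegddahde  e
   14  gddahdegahgfgf$addhe  e
   15  gf$addhegddahdegahgf  f
   16  gfgf$addhegddahdegah  h
   17  hdegahgfgf$addhegdda  a
   18  hegddahdegahgfgf$add  d
   19  hgfgf$addhegddahdega  a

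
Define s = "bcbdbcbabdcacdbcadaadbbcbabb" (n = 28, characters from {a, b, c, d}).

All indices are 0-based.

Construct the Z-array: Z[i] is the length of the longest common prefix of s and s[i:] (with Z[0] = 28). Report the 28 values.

[28, 0, 1, 0, 3, 0, 1, 0, 1, 0, 0, 0, 0, 0, 2, 0, 0, 0, 0, 0, 0, 1, 3, 0, 1, 0, 1, 1]

Z[0]=28
i=1: outside box; Z[1]=0
i=2: outside box; Z[2]=1 grow→box=[2,3)
i=3: outside box; Z[3]=0
i=4: outside box; Z[4]=3 grow→box=[4,7)
i=5: min(r-i=2, Z[1]=0)=0; Z[5]=0
i=6: min(r-i=1, Z[2]=1)=1; Z[6]=1
i=7: outside box; Z[7]=0
i=8: outside box; Z[8]=1 grow→box=[8,9)
i=9: outside box; Z[9]=0
i=10: outside box; Z[10]=0
i=11: outside box; Z[11]=0
i=12: outside box; Z[12]=0
i=13: outside box; Z[13]=0
i=14: outside box; Z[14]=2 grow→box=[14,16)
i=15: min(r-i=1, Z[1]=0)=0; Z[15]=0
i=16: outside box; Z[16]=0
i=17: outside box; Z[17]=0
i=18: outside box; Z[18]=0
i=19: outside box; Z[19]=0
i=20: outside box; Z[20]=0
i=21: outside box; Z[21]=1 grow→box=[21,22)
i=22: outside box; Z[22]=3 grow→box=[22,25)
i=23: min(r-i=2, Z[1]=0)=0; Z[23]=0
i=24: min(r-i=1, Z[2]=1)=1; Z[24]=1
i=25: outside box; Z[25]=0
i=26: outside box; Z[26]=1 grow→box=[26,27)
i=27: outside box; Z[27]=1 grow→box=[27,28)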